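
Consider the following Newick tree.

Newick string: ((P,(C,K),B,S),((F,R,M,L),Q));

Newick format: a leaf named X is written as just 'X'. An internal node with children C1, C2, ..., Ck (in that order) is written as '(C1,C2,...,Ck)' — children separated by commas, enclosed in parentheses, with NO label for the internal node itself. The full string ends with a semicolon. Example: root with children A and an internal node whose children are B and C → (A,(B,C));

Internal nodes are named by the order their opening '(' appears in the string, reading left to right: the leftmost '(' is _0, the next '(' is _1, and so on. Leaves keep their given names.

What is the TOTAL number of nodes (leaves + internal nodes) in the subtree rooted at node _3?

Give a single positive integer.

Newick: ((P,(C,K),B,S),((F,R,M,L),Q));
Locate _3: it is the '(' at position 15 (the 4th '(' reading left to right).
Query: subtree rooted at _3
_3: subtree_size = 1 + 6
  _4: subtree_size = 1 + 4
    F: subtree_size = 1 + 0
    R: subtree_size = 1 + 0
    M: subtree_size = 1 + 0
    L: subtree_size = 1 + 0
  Q: subtree_size = 1 + 0
Total subtree size of _3: 7

Answer: 7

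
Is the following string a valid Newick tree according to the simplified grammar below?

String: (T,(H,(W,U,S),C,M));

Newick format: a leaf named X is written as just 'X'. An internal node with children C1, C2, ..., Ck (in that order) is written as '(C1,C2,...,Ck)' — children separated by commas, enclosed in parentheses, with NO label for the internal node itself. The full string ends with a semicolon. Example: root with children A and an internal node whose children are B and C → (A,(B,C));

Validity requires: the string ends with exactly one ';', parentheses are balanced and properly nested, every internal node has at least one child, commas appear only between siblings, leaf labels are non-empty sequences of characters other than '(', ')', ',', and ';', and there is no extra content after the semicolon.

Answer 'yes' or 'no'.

Input: (T,(H,(W,U,S),C,M));
Paren balance: 3 '(' vs 3 ')' OK
Ends with single ';': True
Full parse: OK
Valid: True

Answer: yes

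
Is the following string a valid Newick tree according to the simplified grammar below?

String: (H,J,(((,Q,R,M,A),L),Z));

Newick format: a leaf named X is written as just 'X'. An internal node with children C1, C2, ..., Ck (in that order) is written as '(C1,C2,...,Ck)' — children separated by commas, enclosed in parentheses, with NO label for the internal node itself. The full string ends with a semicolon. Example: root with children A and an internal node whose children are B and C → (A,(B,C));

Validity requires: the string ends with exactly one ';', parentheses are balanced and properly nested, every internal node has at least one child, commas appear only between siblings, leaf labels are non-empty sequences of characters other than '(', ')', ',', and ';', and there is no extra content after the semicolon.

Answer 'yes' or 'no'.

Input: (H,J,(((,Q,R,M,A),L),Z));
Paren balance: 4 '(' vs 4 ')' OK
Ends with single ';': True
Full parse: FAILS (empty leaf label at pos 8)
Valid: False

Answer: no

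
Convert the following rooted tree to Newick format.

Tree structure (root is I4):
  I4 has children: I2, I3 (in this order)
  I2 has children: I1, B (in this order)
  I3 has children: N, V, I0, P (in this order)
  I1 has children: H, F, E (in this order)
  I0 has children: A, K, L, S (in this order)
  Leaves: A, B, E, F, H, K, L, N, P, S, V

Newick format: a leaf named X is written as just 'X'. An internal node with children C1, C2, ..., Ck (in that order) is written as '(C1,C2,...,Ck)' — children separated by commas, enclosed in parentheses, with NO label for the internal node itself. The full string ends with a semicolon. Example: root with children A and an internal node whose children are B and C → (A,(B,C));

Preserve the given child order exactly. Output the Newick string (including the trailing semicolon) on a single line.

Answer: (((H,F,E),B),(N,V,(A,K,L,S),P));

Derivation:
internal I4 with children ['I2', 'I3']
  internal I2 with children ['I1', 'B']
    internal I1 with children ['H', 'F', 'E']
      leaf 'H' → 'H'
      leaf 'F' → 'F'
      leaf 'E' → 'E'
    → '(H,F,E)'
    leaf 'B' → 'B'
  → '((H,F,E),B)'
  internal I3 with children ['N', 'V', 'I0', 'P']
    leaf 'N' → 'N'
    leaf 'V' → 'V'
    internal I0 with children ['A', 'K', 'L', 'S']
      leaf 'A' → 'A'
      leaf 'K' → 'K'
      leaf 'L' → 'L'
      leaf 'S' → 'S'
    → '(A,K,L,S)'
    leaf 'P' → 'P'
  → '(N,V,(A,K,L,S),P)'
→ '(((H,F,E),B),(N,V,(A,K,L,S),P))'
Final: (((H,F,E),B),(N,V,(A,K,L,S),P));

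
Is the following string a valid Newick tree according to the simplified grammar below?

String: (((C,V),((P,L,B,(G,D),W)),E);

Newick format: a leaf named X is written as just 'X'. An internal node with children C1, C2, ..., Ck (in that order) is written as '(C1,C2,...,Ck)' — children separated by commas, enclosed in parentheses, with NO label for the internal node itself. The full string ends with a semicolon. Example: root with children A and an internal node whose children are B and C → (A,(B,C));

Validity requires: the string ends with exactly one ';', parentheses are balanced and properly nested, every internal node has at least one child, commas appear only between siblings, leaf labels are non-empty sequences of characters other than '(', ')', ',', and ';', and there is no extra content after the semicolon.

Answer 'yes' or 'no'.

Answer: no

Derivation:
Input: (((C,V),((P,L,B,(G,D),W)),E);
Paren balance: 6 '(' vs 5 ')' MISMATCH
Ends with single ';': True
Full parse: FAILS (expected , or ) at pos 28)
Valid: False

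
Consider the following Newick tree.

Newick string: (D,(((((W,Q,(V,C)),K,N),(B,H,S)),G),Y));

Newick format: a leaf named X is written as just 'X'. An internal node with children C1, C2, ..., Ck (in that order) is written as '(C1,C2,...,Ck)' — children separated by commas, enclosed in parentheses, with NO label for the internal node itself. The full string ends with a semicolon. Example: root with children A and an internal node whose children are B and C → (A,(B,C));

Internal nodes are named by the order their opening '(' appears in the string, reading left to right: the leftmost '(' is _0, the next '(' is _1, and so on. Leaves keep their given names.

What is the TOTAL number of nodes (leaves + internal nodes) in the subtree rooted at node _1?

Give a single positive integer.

Answer: 18

Derivation:
Newick: (D,(((((W,Q,(V,C)),K,N),(B,H,S)),G),Y));
Locate _1: it is the '(' at position 3 (the 2nd '(' reading left to right).
Query: subtree rooted at _1
_1: subtree_size = 1 + 17
  _2: subtree_size = 1 + 15
    _3: subtree_size = 1 + 13
      _4: subtree_size = 1 + 8
        _5: subtree_size = 1 + 5
          W: subtree_size = 1 + 0
          Q: subtree_size = 1 + 0
          _6: subtree_size = 1 + 2
            V: subtree_size = 1 + 0
            C: subtree_size = 1 + 0
        K: subtree_size = 1 + 0
        N: subtree_size = 1 + 0
      _7: subtree_size = 1 + 3
        B: subtree_size = 1 + 0
        H: subtree_size = 1 + 0
        S: subtree_size = 1 + 0
    G: subtree_size = 1 + 0
  Y: subtree_size = 1 + 0
Total subtree size of _1: 18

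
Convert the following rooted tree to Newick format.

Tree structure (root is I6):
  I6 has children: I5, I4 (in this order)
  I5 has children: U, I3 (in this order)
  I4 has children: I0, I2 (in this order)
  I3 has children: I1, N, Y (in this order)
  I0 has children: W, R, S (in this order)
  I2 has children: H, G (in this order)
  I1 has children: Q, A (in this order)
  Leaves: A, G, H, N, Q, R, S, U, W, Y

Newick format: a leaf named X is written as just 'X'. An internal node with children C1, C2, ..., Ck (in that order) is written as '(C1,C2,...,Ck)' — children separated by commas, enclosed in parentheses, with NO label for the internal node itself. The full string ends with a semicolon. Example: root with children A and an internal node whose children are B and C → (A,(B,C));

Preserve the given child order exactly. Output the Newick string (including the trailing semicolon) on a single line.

internal I6 with children ['I5', 'I4']
  internal I5 with children ['U', 'I3']
    leaf 'U' → 'U'
    internal I3 with children ['I1', 'N', 'Y']
      internal I1 with children ['Q', 'A']
        leaf 'Q' → 'Q'
        leaf 'A' → 'A'
      → '(Q,A)'
      leaf 'N' → 'N'
      leaf 'Y' → 'Y'
    → '((Q,A),N,Y)'
  → '(U,((Q,A),N,Y))'
  internal I4 with children ['I0', 'I2']
    internal I0 with children ['W', 'R', 'S']
      leaf 'W' → 'W'
      leaf 'R' → 'R'
      leaf 'S' → 'S'
    → '(W,R,S)'
    internal I2 with children ['H', 'G']
      leaf 'H' → 'H'
      leaf 'G' → 'G'
    → '(H,G)'
  → '((W,R,S),(H,G))'
→ '((U,((Q,A),N,Y)),((W,R,S),(H,G)))'
Final: ((U,((Q,A),N,Y)),((W,R,S),(H,G)));

Answer: ((U,((Q,A),N,Y)),((W,R,S),(H,G)));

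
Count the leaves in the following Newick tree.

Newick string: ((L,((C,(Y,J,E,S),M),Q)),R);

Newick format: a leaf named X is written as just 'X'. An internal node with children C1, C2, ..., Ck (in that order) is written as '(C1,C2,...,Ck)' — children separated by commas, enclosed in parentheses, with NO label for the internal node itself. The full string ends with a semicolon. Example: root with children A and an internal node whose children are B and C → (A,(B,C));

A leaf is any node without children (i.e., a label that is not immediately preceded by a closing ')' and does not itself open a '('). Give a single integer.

Answer: 9

Derivation:
Newick: ((L,((C,(Y,J,E,S),M),Q)),R);
Scan left-to-right; a leaf is any maximal label run not followed by '(':
  pos 2: leaf 'L' → count = 1
  pos 6: leaf 'C' → count = 2
  pos 9: leaf 'Y' → count = 3
  pos 11: leaf 'J' → count = 4
  pos 13: leaf 'E' → count = 5
  pos 15: leaf 'S' → count = 6
  pos 18: leaf 'M' → count = 7
  pos 21: leaf 'Q' → count = 8
  pos 25: leaf 'R' → count = 9
Total leaves: 9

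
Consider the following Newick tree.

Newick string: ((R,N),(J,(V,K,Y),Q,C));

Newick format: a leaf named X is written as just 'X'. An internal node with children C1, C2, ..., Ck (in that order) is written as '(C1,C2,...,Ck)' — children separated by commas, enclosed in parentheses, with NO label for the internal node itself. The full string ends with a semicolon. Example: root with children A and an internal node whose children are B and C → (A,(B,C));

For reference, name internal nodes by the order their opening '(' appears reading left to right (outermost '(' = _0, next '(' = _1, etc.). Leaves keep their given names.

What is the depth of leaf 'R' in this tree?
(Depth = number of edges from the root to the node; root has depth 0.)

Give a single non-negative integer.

Newick: ((R,N),(J,(V,K,Y),Q,C));
Naming internals by '(' encounter order: outermost '(' = _0, next = _1, ...
Query node: R
Path from root: _0 -> _1 -> R
Depth of R: 2 (number of edges from root)

Answer: 2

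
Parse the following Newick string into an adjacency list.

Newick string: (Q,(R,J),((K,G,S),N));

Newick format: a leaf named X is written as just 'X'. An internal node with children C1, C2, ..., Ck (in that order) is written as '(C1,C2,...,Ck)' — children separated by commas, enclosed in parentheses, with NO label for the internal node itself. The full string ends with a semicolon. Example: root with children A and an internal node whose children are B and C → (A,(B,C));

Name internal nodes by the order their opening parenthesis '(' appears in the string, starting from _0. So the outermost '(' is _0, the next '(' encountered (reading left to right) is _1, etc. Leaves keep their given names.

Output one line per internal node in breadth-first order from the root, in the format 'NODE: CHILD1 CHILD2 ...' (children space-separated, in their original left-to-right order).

Answer: _0: Q _1 _2
_1: R J
_2: _3 N
_3: K G S

Derivation:
Input: (Q,(R,J),((K,G,S),N));
Scanning left-to-right, naming '(' by encounter order:
  pos 0: '(' -> open internal node _0 (depth 1)
  pos 3: '(' -> open internal node _1 (depth 2)
  pos 7: ')' -> close internal node _1 (now at depth 1)
  pos 9: '(' -> open internal node _2 (depth 2)
  pos 10: '(' -> open internal node _3 (depth 3)
  pos 16: ')' -> close internal node _3 (now at depth 2)
  pos 19: ')' -> close internal node _2 (now at depth 1)
  pos 20: ')' -> close internal node _0 (now at depth 0)
Total internal nodes: 4
BFS adjacency from root:
  _0: Q _1 _2
  _1: R J
  _2: _3 N
  _3: K G S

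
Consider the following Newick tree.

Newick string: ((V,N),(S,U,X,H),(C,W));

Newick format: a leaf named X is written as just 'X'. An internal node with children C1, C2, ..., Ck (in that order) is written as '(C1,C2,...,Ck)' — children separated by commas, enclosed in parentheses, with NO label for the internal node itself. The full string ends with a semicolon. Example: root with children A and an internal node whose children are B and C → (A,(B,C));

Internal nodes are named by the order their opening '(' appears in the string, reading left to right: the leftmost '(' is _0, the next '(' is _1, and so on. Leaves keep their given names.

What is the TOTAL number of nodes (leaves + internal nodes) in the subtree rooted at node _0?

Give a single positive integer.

Newick: ((V,N),(S,U,X,H),(C,W));
Locate _0: it is the '(' at position 0 (the 1st '(' reading left to right).
Query: subtree rooted at _0
_0: subtree_size = 1 + 11
  _1: subtree_size = 1 + 2
    V: subtree_size = 1 + 0
    N: subtree_size = 1 + 0
  _2: subtree_size = 1 + 4
    S: subtree_size = 1 + 0
    U: subtree_size = 1 + 0
    X: subtree_size = 1 + 0
    H: subtree_size = 1 + 0
  _3: subtree_size = 1 + 2
    C: subtree_size = 1 + 0
    W: subtree_size = 1 + 0
Total subtree size of _0: 12

Answer: 12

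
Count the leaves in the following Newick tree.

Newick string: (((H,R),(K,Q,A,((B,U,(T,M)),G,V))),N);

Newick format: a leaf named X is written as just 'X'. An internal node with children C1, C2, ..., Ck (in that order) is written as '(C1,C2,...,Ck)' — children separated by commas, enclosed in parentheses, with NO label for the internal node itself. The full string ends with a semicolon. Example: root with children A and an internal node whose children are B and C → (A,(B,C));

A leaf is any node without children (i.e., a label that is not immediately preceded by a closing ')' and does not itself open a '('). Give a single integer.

Newick: (((H,R),(K,Q,A,((B,U,(T,M)),G,V))),N);
Scan left-to-right; a leaf is any maximal label run not followed by '(':
  pos 3: leaf 'H' → count = 1
  pos 5: leaf 'R' → count = 2
  pos 9: leaf 'K' → count = 3
  pos 11: leaf 'Q' → count = 4
  pos 13: leaf 'A' → count = 5
  pos 17: leaf 'B' → count = 6
  pos 19: leaf 'U' → count = 7
  pos 22: leaf 'T' → count = 8
  pos 24: leaf 'M' → count = 9
  pos 28: leaf 'G' → count = 10
  pos 30: leaf 'V' → count = 11
  pos 35: leaf 'N' → count = 12
Total leaves: 12

Answer: 12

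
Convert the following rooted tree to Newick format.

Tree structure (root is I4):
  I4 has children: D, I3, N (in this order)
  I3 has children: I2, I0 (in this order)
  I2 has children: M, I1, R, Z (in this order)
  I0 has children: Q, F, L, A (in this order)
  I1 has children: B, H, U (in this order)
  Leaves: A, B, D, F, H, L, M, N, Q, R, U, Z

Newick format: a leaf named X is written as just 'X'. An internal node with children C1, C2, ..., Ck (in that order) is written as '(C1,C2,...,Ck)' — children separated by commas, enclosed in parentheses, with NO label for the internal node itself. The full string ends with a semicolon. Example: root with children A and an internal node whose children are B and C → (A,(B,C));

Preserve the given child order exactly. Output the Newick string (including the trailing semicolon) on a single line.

internal I4 with children ['D', 'I3', 'N']
  leaf 'D' → 'D'
  internal I3 with children ['I2', 'I0']
    internal I2 with children ['M', 'I1', 'R', 'Z']
      leaf 'M' → 'M'
      internal I1 with children ['B', 'H', 'U']
        leaf 'B' → 'B'
        leaf 'H' → 'H'
        leaf 'U' → 'U'
      → '(B,H,U)'
      leaf 'R' → 'R'
      leaf 'Z' → 'Z'
    → '(M,(B,H,U),R,Z)'
    internal I0 with children ['Q', 'F', 'L', 'A']
      leaf 'Q' → 'Q'
      leaf 'F' → 'F'
      leaf 'L' → 'L'
      leaf 'A' → 'A'
    → '(Q,F,L,A)'
  → '((M,(B,H,U),R,Z),(Q,F,L,A))'
  leaf 'N' → 'N'
→ '(D,((M,(B,H,U),R,Z),(Q,F,L,A)),N)'
Final: (D,((M,(B,H,U),R,Z),(Q,F,L,A)),N);

Answer: (D,((M,(B,H,U),R,Z),(Q,F,L,A)),N);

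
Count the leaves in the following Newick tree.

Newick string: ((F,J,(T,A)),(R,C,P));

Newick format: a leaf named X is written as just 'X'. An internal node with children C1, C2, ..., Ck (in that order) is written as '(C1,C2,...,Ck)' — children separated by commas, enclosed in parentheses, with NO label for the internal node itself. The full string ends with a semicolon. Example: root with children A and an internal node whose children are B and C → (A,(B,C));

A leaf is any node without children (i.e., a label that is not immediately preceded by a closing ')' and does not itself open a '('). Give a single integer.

Answer: 7

Derivation:
Newick: ((F,J,(T,A)),(R,C,P));
Scan left-to-right; a leaf is any maximal label run not followed by '(':
  pos 2: leaf 'F' → count = 1
  pos 4: leaf 'J' → count = 2
  pos 7: leaf 'T' → count = 3
  pos 9: leaf 'A' → count = 4
  pos 14: leaf 'R' → count = 5
  pos 16: leaf 'C' → count = 6
  pos 18: leaf 'P' → count = 7
Total leaves: 7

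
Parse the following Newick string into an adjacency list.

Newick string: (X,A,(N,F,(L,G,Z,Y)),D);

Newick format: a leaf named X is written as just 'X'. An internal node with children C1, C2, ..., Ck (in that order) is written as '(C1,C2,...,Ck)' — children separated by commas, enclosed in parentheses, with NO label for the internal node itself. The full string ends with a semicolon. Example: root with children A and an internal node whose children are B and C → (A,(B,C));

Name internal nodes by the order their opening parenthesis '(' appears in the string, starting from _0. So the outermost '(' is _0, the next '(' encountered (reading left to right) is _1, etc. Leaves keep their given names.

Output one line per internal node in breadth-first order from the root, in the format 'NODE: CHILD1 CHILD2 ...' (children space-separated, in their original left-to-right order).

Answer: _0: X A _1 D
_1: N F _2
_2: L G Z Y

Derivation:
Input: (X,A,(N,F,(L,G,Z,Y)),D);
Scanning left-to-right, naming '(' by encounter order:
  pos 0: '(' -> open internal node _0 (depth 1)
  pos 5: '(' -> open internal node _1 (depth 2)
  pos 10: '(' -> open internal node _2 (depth 3)
  pos 18: ')' -> close internal node _2 (now at depth 2)
  pos 19: ')' -> close internal node _1 (now at depth 1)
  pos 22: ')' -> close internal node _0 (now at depth 0)
Total internal nodes: 3
BFS adjacency from root:
  _0: X A _1 D
  _1: N F _2
  _2: L G Z Y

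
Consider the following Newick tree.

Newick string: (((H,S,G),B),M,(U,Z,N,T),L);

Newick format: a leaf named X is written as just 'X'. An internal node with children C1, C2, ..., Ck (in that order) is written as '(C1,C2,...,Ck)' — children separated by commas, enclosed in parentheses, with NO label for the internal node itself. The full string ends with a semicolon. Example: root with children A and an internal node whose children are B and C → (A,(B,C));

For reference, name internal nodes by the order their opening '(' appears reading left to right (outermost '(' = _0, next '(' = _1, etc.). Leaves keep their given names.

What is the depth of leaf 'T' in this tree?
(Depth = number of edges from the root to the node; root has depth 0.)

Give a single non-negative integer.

Answer: 2

Derivation:
Newick: (((H,S,G),B),M,(U,Z,N,T),L);
Naming internals by '(' encounter order: outermost '(' = _0, next = _1, ...
Query node: T
Path from root: _0 -> _3 -> T
Depth of T: 2 (number of edges from root)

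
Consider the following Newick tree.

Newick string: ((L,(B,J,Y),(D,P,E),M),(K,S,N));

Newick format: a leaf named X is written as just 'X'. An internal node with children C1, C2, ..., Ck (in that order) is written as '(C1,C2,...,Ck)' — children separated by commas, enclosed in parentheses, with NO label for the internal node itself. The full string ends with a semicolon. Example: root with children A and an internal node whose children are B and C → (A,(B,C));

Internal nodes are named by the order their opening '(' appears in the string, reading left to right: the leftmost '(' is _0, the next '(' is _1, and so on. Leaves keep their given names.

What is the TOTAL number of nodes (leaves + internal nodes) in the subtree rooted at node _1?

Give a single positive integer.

Newick: ((L,(B,J,Y),(D,P,E),M),(K,S,N));
Locate _1: it is the '(' at position 1 (the 2nd '(' reading left to right).
Query: subtree rooted at _1
_1: subtree_size = 1 + 10
  L: subtree_size = 1 + 0
  _2: subtree_size = 1 + 3
    B: subtree_size = 1 + 0
    J: subtree_size = 1 + 0
    Y: subtree_size = 1 + 0
  _3: subtree_size = 1 + 3
    D: subtree_size = 1 + 0
    P: subtree_size = 1 + 0
    E: subtree_size = 1 + 0
  M: subtree_size = 1 + 0
Total subtree size of _1: 11

Answer: 11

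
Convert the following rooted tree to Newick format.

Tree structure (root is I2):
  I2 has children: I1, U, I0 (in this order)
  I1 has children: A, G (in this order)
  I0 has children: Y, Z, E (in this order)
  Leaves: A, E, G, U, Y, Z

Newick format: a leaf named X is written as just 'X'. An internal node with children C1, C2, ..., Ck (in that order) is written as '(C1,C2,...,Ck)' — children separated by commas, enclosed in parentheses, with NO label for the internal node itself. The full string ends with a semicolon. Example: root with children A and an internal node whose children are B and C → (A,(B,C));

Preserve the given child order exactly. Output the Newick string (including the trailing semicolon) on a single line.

Answer: ((A,G),U,(Y,Z,E));

Derivation:
internal I2 with children ['I1', 'U', 'I0']
  internal I1 with children ['A', 'G']
    leaf 'A' → 'A'
    leaf 'G' → 'G'
  → '(A,G)'
  leaf 'U' → 'U'
  internal I0 with children ['Y', 'Z', 'E']
    leaf 'Y' → 'Y'
    leaf 'Z' → 'Z'
    leaf 'E' → 'E'
  → '(Y,Z,E)'
→ '((A,G),U,(Y,Z,E))'
Final: ((A,G),U,(Y,Z,E));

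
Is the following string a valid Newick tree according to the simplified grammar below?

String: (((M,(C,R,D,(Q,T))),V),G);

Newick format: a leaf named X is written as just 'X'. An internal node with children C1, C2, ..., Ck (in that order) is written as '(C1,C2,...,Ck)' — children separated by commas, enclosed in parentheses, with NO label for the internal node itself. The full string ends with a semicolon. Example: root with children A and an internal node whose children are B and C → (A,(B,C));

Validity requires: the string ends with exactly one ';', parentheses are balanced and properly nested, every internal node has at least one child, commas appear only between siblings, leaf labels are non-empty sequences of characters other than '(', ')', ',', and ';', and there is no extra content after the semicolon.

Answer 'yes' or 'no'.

Answer: yes

Derivation:
Input: (((M,(C,R,D,(Q,T))),V),G);
Paren balance: 5 '(' vs 5 ')' OK
Ends with single ';': True
Full parse: OK
Valid: True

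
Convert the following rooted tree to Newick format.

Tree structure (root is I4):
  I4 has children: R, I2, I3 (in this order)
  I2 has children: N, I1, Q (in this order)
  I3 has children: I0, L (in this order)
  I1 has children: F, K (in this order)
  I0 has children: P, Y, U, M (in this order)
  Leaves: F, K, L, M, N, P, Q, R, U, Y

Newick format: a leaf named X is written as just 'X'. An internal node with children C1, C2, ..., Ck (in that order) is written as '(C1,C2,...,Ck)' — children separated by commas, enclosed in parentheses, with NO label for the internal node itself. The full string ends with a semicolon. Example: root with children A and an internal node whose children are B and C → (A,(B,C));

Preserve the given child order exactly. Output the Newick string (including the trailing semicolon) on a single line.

Answer: (R,(N,(F,K),Q),((P,Y,U,M),L));

Derivation:
internal I4 with children ['R', 'I2', 'I3']
  leaf 'R' → 'R'
  internal I2 with children ['N', 'I1', 'Q']
    leaf 'N' → 'N'
    internal I1 with children ['F', 'K']
      leaf 'F' → 'F'
      leaf 'K' → 'K'
    → '(F,K)'
    leaf 'Q' → 'Q'
  → '(N,(F,K),Q)'
  internal I3 with children ['I0', 'L']
    internal I0 with children ['P', 'Y', 'U', 'M']
      leaf 'P' → 'P'
      leaf 'Y' → 'Y'
      leaf 'U' → 'U'
      leaf 'M' → 'M'
    → '(P,Y,U,M)'
    leaf 'L' → 'L'
  → '((P,Y,U,M),L)'
→ '(R,(N,(F,K),Q),((P,Y,U,M),L))'
Final: (R,(N,(F,K),Q),((P,Y,U,M),L));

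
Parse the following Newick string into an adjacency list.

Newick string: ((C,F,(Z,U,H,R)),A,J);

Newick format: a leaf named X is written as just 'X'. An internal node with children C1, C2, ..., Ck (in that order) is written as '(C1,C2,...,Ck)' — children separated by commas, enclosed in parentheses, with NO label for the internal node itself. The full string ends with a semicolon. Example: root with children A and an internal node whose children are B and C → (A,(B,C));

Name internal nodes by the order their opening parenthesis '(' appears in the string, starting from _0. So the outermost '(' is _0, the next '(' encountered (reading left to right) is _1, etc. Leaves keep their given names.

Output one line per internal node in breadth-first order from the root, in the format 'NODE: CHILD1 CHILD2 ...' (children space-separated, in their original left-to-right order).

Answer: _0: _1 A J
_1: C F _2
_2: Z U H R

Derivation:
Input: ((C,F,(Z,U,H,R)),A,J);
Scanning left-to-right, naming '(' by encounter order:
  pos 0: '(' -> open internal node _0 (depth 1)
  pos 1: '(' -> open internal node _1 (depth 2)
  pos 6: '(' -> open internal node _2 (depth 3)
  pos 14: ')' -> close internal node _2 (now at depth 2)
  pos 15: ')' -> close internal node _1 (now at depth 1)
  pos 20: ')' -> close internal node _0 (now at depth 0)
Total internal nodes: 3
BFS adjacency from root:
  _0: _1 A J
  _1: C F _2
  _2: Z U H R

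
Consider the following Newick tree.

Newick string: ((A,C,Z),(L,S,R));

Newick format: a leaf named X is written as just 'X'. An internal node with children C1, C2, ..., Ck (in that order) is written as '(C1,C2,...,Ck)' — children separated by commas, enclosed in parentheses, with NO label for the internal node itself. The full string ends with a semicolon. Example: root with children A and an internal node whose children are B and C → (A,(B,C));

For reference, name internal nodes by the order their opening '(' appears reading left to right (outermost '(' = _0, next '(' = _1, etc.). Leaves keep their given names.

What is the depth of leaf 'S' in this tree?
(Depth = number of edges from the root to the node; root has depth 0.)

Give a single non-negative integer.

Newick: ((A,C,Z),(L,S,R));
Naming internals by '(' encounter order: outermost '(' = _0, next = _1, ...
Query node: S
Path from root: _0 -> _2 -> S
Depth of S: 2 (number of edges from root)

Answer: 2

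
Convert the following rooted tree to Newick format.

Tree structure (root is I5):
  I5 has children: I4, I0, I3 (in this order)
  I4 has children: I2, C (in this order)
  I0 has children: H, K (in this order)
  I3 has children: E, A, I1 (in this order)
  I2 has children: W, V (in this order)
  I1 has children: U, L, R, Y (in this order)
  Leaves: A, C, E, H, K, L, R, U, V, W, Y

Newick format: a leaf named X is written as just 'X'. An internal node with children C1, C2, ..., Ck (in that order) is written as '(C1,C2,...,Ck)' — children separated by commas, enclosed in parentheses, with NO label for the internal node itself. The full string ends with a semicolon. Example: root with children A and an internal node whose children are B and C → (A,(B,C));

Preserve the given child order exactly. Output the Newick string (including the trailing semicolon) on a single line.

Answer: (((W,V),C),(H,K),(E,A,(U,L,R,Y)));

Derivation:
internal I5 with children ['I4', 'I0', 'I3']
  internal I4 with children ['I2', 'C']
    internal I2 with children ['W', 'V']
      leaf 'W' → 'W'
      leaf 'V' → 'V'
    → '(W,V)'
    leaf 'C' → 'C'
  → '((W,V),C)'
  internal I0 with children ['H', 'K']
    leaf 'H' → 'H'
    leaf 'K' → 'K'
  → '(H,K)'
  internal I3 with children ['E', 'A', 'I1']
    leaf 'E' → 'E'
    leaf 'A' → 'A'
    internal I1 with children ['U', 'L', 'R', 'Y']
      leaf 'U' → 'U'
      leaf 'L' → 'L'
      leaf 'R' → 'R'
      leaf 'Y' → 'Y'
    → '(U,L,R,Y)'
  → '(E,A,(U,L,R,Y))'
→ '(((W,V),C),(H,K),(E,A,(U,L,R,Y)))'
Final: (((W,V),C),(H,K),(E,A,(U,L,R,Y)));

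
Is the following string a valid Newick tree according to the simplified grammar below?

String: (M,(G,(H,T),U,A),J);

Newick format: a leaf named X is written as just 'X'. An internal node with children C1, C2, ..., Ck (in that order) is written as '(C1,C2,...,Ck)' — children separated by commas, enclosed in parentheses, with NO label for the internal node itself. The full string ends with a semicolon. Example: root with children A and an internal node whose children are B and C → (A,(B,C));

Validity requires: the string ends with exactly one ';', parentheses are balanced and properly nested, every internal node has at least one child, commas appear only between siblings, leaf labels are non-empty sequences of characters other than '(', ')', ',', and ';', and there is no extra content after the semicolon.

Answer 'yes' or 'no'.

Answer: yes

Derivation:
Input: (M,(G,(H,T),U,A),J);
Paren balance: 3 '(' vs 3 ')' OK
Ends with single ';': True
Full parse: OK
Valid: True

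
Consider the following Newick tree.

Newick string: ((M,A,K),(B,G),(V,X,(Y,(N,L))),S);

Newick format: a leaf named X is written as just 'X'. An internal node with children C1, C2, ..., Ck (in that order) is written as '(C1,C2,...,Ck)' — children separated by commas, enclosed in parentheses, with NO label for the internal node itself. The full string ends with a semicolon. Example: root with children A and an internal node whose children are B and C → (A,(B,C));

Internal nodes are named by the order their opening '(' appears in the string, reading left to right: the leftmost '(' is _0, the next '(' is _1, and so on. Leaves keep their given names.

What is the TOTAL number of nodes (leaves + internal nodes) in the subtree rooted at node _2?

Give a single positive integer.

Answer: 3

Derivation:
Newick: ((M,A,K),(B,G),(V,X,(Y,(N,L))),S);
Locate _2: it is the '(' at position 9 (the 3rd '(' reading left to right).
Query: subtree rooted at _2
_2: subtree_size = 1 + 2
  B: subtree_size = 1 + 0
  G: subtree_size = 1 + 0
Total subtree size of _2: 3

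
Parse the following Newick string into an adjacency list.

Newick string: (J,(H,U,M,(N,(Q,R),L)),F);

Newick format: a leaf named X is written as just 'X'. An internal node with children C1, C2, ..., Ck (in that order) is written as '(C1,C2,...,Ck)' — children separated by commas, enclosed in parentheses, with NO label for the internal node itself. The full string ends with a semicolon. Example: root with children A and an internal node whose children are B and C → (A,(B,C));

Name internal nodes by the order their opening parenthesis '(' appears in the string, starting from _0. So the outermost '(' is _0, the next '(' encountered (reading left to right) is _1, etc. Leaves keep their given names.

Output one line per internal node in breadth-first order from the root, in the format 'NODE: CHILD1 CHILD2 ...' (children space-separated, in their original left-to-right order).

Input: (J,(H,U,M,(N,(Q,R),L)),F);
Scanning left-to-right, naming '(' by encounter order:
  pos 0: '(' -> open internal node _0 (depth 1)
  pos 3: '(' -> open internal node _1 (depth 2)
  pos 10: '(' -> open internal node _2 (depth 3)
  pos 13: '(' -> open internal node _3 (depth 4)
  pos 17: ')' -> close internal node _3 (now at depth 3)
  pos 20: ')' -> close internal node _2 (now at depth 2)
  pos 21: ')' -> close internal node _1 (now at depth 1)
  pos 24: ')' -> close internal node _0 (now at depth 0)
Total internal nodes: 4
BFS adjacency from root:
  _0: J _1 F
  _1: H U M _2
  _2: N _3 L
  _3: Q R

Answer: _0: J _1 F
_1: H U M _2
_2: N _3 L
_3: Q R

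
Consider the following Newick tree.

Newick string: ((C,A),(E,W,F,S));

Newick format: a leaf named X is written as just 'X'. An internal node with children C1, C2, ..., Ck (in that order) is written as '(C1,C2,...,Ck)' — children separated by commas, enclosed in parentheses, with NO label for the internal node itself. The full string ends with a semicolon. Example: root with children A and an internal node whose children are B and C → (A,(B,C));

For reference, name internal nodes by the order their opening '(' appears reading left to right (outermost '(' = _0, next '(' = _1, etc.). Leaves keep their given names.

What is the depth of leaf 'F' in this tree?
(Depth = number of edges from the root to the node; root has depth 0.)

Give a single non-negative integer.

Newick: ((C,A),(E,W,F,S));
Naming internals by '(' encounter order: outermost '(' = _0, next = _1, ...
Query node: F
Path from root: _0 -> _2 -> F
Depth of F: 2 (number of edges from root)

Answer: 2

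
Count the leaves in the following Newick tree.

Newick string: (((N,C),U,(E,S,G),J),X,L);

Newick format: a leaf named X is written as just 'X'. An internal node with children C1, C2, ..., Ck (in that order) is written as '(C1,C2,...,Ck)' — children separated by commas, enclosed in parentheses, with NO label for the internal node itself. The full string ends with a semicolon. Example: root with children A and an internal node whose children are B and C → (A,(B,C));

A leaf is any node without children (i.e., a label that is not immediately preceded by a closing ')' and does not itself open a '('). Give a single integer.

Answer: 9

Derivation:
Newick: (((N,C),U,(E,S,G),J),X,L);
Scan left-to-right; a leaf is any maximal label run not followed by '(':
  pos 3: leaf 'N' → count = 1
  pos 5: leaf 'C' → count = 2
  pos 8: leaf 'U' → count = 3
  pos 11: leaf 'E' → count = 4
  pos 13: leaf 'S' → count = 5
  pos 15: leaf 'G' → count = 6
  pos 18: leaf 'J' → count = 7
  pos 21: leaf 'X' → count = 8
  pos 23: leaf 'L' → count = 9
Total leaves: 9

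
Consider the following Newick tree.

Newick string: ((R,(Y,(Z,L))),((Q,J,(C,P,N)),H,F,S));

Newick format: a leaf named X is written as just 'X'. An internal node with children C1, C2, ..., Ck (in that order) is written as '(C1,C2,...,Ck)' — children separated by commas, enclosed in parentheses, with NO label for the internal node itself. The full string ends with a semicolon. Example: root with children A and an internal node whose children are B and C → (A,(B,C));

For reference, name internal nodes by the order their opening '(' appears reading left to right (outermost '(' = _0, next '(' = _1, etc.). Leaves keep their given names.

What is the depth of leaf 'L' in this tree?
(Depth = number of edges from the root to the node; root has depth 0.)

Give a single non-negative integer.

Newick: ((R,(Y,(Z,L))),((Q,J,(C,P,N)),H,F,S));
Naming internals by '(' encounter order: outermost '(' = _0, next = _1, ...
Query node: L
Path from root: _0 -> _1 -> _2 -> _3 -> L
Depth of L: 4 (number of edges from root)

Answer: 4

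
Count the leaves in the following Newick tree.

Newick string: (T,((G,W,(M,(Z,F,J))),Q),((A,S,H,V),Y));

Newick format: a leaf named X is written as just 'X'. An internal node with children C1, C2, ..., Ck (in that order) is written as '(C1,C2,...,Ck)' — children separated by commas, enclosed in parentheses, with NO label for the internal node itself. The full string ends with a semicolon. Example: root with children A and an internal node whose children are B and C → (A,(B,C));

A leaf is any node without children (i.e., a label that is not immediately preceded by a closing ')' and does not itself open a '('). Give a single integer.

Newick: (T,((G,W,(M,(Z,F,J))),Q),((A,S,H,V),Y));
Scan left-to-right; a leaf is any maximal label run not followed by '(':
  pos 1: leaf 'T' → count = 1
  pos 5: leaf 'G' → count = 2
  pos 7: leaf 'W' → count = 3
  pos 10: leaf 'M' → count = 4
  pos 13: leaf 'Z' → count = 5
  pos 15: leaf 'F' → count = 6
  pos 17: leaf 'J' → count = 7
  pos 22: leaf 'Q' → count = 8
  pos 27: leaf 'A' → count = 9
  pos 29: leaf 'S' → count = 10
  pos 31: leaf 'H' → count = 11
  pos 33: leaf 'V' → count = 12
  pos 36: leaf 'Y' → count = 13
Total leaves: 13

Answer: 13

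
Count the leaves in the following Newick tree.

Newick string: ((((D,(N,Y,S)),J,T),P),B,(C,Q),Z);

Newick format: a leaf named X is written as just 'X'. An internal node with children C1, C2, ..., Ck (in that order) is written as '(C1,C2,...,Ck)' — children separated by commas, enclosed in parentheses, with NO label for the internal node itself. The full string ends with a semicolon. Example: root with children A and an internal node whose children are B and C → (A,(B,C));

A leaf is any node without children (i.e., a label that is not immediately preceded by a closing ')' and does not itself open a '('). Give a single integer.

Answer: 11

Derivation:
Newick: ((((D,(N,Y,S)),J,T),P),B,(C,Q),Z);
Scan left-to-right; a leaf is any maximal label run not followed by '(':
  pos 4: leaf 'D' → count = 1
  pos 7: leaf 'N' → count = 2
  pos 9: leaf 'Y' → count = 3
  pos 11: leaf 'S' → count = 4
  pos 15: leaf 'J' → count = 5
  pos 17: leaf 'T' → count = 6
  pos 20: leaf 'P' → count = 7
  pos 23: leaf 'B' → count = 8
  pos 26: leaf 'C' → count = 9
  pos 28: leaf 'Q' → count = 10
  pos 31: leaf 'Z' → count = 11
Total leaves: 11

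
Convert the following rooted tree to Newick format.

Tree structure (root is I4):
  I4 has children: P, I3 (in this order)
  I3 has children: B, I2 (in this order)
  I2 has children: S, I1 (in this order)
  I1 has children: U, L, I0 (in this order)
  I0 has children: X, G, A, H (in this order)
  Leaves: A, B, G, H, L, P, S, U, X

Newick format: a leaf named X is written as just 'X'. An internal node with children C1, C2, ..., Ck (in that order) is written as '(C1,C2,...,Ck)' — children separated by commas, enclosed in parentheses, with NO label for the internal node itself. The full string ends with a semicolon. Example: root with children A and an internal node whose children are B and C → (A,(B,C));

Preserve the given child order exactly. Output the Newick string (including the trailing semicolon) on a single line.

internal I4 with children ['P', 'I3']
  leaf 'P' → 'P'
  internal I3 with children ['B', 'I2']
    leaf 'B' → 'B'
    internal I2 with children ['S', 'I1']
      leaf 'S' → 'S'
      internal I1 with children ['U', 'L', 'I0']
        leaf 'U' → 'U'
        leaf 'L' → 'L'
        internal I0 with children ['X', 'G', 'A', 'H']
          leaf 'X' → 'X'
          leaf 'G' → 'G'
          leaf 'A' → 'A'
          leaf 'H' → 'H'
        → '(X,G,A,H)'
      → '(U,L,(X,G,A,H))'
    → '(S,(U,L,(X,G,A,H)))'
  → '(B,(S,(U,L,(X,G,A,H))))'
→ '(P,(B,(S,(U,L,(X,G,A,H)))))'
Final: (P,(B,(S,(U,L,(X,G,A,H)))));

Answer: (P,(B,(S,(U,L,(X,G,A,H)))));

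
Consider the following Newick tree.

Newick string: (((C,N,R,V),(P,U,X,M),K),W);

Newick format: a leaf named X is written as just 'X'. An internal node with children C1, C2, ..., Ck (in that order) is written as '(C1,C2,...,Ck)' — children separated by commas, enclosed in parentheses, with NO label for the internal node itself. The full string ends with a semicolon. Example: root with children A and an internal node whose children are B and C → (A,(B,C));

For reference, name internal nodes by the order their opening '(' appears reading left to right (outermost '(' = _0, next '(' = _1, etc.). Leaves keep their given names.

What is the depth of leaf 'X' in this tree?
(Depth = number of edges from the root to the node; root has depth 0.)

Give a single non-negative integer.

Answer: 3

Derivation:
Newick: (((C,N,R,V),(P,U,X,M),K),W);
Naming internals by '(' encounter order: outermost '(' = _0, next = _1, ...
Query node: X
Path from root: _0 -> _1 -> _3 -> X
Depth of X: 3 (number of edges from root)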